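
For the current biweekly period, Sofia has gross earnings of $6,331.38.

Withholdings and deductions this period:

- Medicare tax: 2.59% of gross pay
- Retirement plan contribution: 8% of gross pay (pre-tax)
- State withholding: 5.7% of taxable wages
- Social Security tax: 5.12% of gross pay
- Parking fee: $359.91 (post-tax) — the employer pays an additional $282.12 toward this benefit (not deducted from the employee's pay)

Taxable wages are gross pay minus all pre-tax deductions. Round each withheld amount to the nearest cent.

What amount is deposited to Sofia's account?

Retirement plan contribution: $6,331.38 × 0.08 = $506.51
Taxable wages = $6,331.38 − $506.51 = $5,824.87
State withholding: $5,824.87 × 0.057 = $332.02
Social Security tax: $6,331.38 × 0.0512 = $324.17
Medicare tax: $6,331.38 × 0.0259 = $163.98
Parking fee: $359.91
(Employer's $282.12 toward parking fee is not withheld from the employee.)
Total deductions = $506.51 + $332.02 + $324.17 + $163.98 + $359.91 = $1,686.59
Net pay = $6,331.38 − $1,686.59 = $4,644.79

$4,644.79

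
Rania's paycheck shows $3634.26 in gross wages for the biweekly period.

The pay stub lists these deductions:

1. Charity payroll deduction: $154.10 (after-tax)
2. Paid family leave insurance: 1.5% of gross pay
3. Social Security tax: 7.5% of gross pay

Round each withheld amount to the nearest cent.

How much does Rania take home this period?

$3153.08

Paid family leave insurance: $3634.26 × 0.015 = $54.51
Social Security tax: $3634.26 × 0.075 = $272.57
Charity payroll deduction: $154.10
Total deductions = $54.51 + $272.57 + $154.10 = $481.18
Net pay = $3634.26 − $481.18 = $3153.08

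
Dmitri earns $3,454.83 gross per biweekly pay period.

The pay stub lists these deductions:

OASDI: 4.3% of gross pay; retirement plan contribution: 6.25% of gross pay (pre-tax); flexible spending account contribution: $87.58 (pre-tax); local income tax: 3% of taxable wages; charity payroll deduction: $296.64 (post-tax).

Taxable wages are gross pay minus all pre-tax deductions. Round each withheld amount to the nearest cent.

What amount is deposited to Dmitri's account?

Flexible spending account contribution: $87.58
Retirement plan contribution: $3,454.83 × 0.0625 = $215.93
Pre-tax total = $87.58 + $215.93 = $303.51
Taxable wages = $3,454.83 − $303.51 = $3,151.32
Local income tax: $3,151.32 × 0.03 = $94.54
OASDI: $3,454.83 × 0.043 = $148.56
Charity payroll deduction: $296.64
Total deductions = $87.58 + $215.93 + $94.54 + $148.56 + $296.64 = $843.25
Net pay = $3,454.83 − $843.25 = $2,611.58

$2,611.58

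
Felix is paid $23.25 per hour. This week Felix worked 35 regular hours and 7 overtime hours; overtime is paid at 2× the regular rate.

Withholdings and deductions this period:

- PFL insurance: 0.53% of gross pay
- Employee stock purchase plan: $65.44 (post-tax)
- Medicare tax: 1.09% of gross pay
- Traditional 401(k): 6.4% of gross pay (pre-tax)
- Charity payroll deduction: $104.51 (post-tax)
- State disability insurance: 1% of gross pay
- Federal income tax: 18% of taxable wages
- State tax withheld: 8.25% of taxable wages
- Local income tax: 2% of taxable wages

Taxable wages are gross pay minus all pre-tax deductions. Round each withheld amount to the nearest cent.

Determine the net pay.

Regular pay: 35 × $23.25 = $813.75
Overtime pay: 7 × $23.25 × 2 = $325.50
Gross pay = $813.75 + $325.50 = $1,139.25
Traditional 401(k): $1,139.25 × 0.064 = $72.91
Taxable wages = $1,139.25 − $72.91 = $1,066.34
Federal income tax: $1,066.34 × 0.18 = $191.94
State tax withheld: $1,066.34 × 0.0825 = $87.97
Local income tax: $1,066.34 × 0.02 = $21.33
PFL insurance: $1,139.25 × 0.0053 = $6.04
State disability insurance: $1,139.25 × 0.01 = $11.39
Medicare tax: $1,139.25 × 0.0109 = $12.42
Charity payroll deduction: $104.51
Employee stock purchase plan: $65.44
Total deductions = $72.91 + $191.94 + $87.97 + $21.33 + $6.04 + $11.39 + $12.42 + $104.51 + $65.44 = $573.95
Net pay = $1,139.25 − $573.95 = $565.30

$565.30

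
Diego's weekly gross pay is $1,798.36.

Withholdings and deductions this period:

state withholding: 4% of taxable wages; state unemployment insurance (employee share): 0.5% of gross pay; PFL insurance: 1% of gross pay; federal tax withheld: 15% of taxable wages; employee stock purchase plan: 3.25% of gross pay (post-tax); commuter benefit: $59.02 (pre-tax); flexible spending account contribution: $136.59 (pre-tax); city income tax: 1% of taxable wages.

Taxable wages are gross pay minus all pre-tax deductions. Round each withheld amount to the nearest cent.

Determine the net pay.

$1,196.78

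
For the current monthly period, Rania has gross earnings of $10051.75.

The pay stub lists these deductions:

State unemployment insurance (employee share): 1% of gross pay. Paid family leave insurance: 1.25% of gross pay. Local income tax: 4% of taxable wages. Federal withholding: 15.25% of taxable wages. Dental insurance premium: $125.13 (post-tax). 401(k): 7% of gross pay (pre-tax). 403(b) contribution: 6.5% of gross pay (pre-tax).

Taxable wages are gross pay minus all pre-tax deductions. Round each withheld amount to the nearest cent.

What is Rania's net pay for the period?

$6669.73

403(b) contribution: $10051.75 × 0.065 = $653.36
401(k): $10051.75 × 0.07 = $703.62
Pre-tax total = $653.36 + $703.62 = $1356.98
Taxable wages = $10051.75 − $1356.98 = $8694.77
Local income tax: $8694.77 × 0.04 = $347.79
Federal withholding: $8694.77 × 0.1525 = $1325.95
Paid family leave insurance: $10051.75 × 0.0125 = $125.65
State unemployment insurance (employee share): $10051.75 × 0.01 = $100.52
Dental insurance premium: $125.13
Total deductions = $653.36 + $703.62 + $347.79 + $1325.95 + $125.65 + $100.52 + $125.13 = $3382.02
Net pay = $10051.75 − $3382.02 = $6669.73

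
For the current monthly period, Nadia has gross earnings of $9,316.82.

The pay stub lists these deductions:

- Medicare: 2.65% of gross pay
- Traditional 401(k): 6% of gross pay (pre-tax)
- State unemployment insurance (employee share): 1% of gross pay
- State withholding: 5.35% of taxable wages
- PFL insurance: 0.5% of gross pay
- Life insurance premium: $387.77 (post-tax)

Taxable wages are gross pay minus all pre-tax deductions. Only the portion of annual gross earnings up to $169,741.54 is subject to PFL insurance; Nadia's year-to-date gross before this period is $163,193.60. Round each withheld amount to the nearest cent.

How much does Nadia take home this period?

$7,528.69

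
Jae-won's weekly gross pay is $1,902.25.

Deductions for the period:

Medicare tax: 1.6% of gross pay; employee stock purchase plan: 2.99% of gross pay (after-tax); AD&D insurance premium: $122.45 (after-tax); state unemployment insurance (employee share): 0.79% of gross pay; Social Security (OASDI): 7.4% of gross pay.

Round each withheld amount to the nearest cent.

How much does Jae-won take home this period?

$1,536.68

Medicare tax: $1,902.25 × 0.016 = $30.44
State unemployment insurance (employee share): $1,902.25 × 0.0079 = $15.03
Social Security (OASDI): $1,902.25 × 0.074 = $140.77
AD&D insurance premium: $122.45
Employee stock purchase plan: $1,902.25 × 0.0299 = $56.88
Total deductions = $30.44 + $15.03 + $140.77 + $122.45 + $56.88 = $365.57
Net pay = $1,902.25 − $365.57 = $1,536.68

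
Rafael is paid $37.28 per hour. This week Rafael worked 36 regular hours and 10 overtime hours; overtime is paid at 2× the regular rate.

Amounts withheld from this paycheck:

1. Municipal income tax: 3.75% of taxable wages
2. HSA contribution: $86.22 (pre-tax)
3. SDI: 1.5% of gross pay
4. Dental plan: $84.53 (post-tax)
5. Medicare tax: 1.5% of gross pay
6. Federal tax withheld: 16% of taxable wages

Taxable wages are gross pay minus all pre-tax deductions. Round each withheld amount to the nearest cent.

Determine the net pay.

Regular pay: 36 × $37.28 = $1,342.08
Overtime pay: 10 × $37.28 × 2 = $745.60
Gross pay = $1,342.08 + $745.60 = $2,087.68
HSA contribution: $86.22
Taxable wages = $2,087.68 − $86.22 = $2,001.46
Federal tax withheld: $2,001.46 × 0.16 = $320.23
Municipal income tax: $2,001.46 × 0.0375 = $75.05
SDI: $2,087.68 × 0.015 = $31.32
Medicare tax: $2,087.68 × 0.015 = $31.32
Dental plan: $84.53
Total deductions = $86.22 + $320.23 + $75.05 + $31.32 + $31.32 + $84.53 = $628.67
Net pay = $2,087.68 − $628.67 = $1,459.01

$1,459.01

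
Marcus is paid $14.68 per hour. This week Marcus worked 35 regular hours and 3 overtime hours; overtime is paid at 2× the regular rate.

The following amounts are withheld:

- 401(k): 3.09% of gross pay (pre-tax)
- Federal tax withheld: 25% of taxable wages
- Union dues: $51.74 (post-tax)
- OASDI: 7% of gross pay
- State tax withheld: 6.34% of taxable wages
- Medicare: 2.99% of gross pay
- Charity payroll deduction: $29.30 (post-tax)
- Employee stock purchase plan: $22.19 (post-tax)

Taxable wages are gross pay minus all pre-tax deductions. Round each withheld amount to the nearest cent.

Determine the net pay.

$237.12

Regular pay: 35 × $14.68 = $513.80
Overtime pay: 3 × $14.68 × 2 = $88.08
Gross pay = $513.80 + $88.08 = $601.88
401(k): $601.88 × 0.0309 = $18.60
Taxable wages = $601.88 − $18.60 = $583.28
Federal tax withheld: $583.28 × 0.25 = $145.82
State tax withheld: $583.28 × 0.0634 = $36.98
OASDI: $601.88 × 0.07 = $42.13
Medicare: $601.88 × 0.0299 = $18.00
Union dues: $51.74
Employee stock purchase plan: $22.19
Charity payroll deduction: $29.30
Total deductions = $18.60 + $145.82 + $36.98 + $42.13 + $18.00 + $51.74 + $22.19 + $29.30 = $364.76
Net pay = $601.88 − $364.76 = $237.12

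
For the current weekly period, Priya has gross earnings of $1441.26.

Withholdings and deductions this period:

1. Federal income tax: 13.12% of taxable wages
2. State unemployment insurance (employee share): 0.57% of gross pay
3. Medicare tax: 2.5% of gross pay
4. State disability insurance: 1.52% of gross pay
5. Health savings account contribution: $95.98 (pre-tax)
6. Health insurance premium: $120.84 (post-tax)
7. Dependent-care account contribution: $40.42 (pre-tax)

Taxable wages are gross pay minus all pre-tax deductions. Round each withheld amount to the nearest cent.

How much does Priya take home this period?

$946.66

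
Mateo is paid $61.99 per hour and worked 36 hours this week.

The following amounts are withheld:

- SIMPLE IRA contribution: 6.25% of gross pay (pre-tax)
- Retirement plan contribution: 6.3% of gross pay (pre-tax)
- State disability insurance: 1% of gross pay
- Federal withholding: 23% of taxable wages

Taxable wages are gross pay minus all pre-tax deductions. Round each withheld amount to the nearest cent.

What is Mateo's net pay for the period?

Gross pay: 36 × $61.99 = $2231.64
Retirement plan contribution: $2231.64 × 0.063 = $140.59
SIMPLE IRA contribution: $2231.64 × 0.0625 = $139.48
Pre-tax total = $140.59 + $139.48 = $280.07
Taxable wages = $2231.64 − $280.07 = $1951.57
Federal withholding: $1951.57 × 0.23 = $448.86
State disability insurance: $2231.64 × 0.01 = $22.32
Total deductions = $140.59 + $139.48 + $448.86 + $22.32 = $751.25
Net pay = $2231.64 − $751.25 = $1480.39

$1480.39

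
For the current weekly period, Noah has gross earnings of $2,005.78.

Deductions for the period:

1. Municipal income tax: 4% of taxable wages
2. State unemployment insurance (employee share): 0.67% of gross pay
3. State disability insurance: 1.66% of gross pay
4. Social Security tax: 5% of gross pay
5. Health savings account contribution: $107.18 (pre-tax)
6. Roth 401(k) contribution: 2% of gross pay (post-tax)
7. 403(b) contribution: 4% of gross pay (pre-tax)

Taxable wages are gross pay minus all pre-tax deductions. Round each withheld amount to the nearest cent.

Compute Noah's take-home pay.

Health savings account contribution: $107.18
403(b) contribution: $2,005.78 × 0.04 = $80.23
Pre-tax total = $107.18 + $80.23 = $187.41
Taxable wages = $2,005.78 − $187.41 = $1,818.37
Municipal income tax: $1,818.37 × 0.04 = $72.73
State unemployment insurance (employee share): $2,005.78 × 0.0067 = $13.44
Social Security tax: $2,005.78 × 0.05 = $100.29
State disability insurance: $2,005.78 × 0.0166 = $33.30
Roth 401(k) contribution: $2,005.78 × 0.02 = $40.12
Total deductions = $107.18 + $80.23 + $72.73 + $13.44 + $100.29 + $33.30 + $40.12 = $447.29
Net pay = $2,005.78 − $447.29 = $1,558.49

$1,558.49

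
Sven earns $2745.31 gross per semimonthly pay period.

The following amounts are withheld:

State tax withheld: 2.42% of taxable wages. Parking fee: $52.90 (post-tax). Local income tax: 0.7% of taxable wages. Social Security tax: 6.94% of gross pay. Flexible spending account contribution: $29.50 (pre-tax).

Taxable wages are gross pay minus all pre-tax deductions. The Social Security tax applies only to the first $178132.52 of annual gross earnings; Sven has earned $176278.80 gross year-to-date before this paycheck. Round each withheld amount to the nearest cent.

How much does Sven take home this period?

$2449.53

Flexible spending account contribution: $29.50
Taxable wages = $2745.31 − $29.50 = $2715.81
Local income tax: $2715.81 × 0.007 = $19.01
State tax withheld: $2715.81 × 0.0242 = $65.72
Social Security tax: only $178132.52 − $176278.80 = $1853.72 of this check is subject → $1853.72 × 0.0694 = $128.65
Parking fee: $52.90
Total deductions = $29.50 + $19.01 + $65.72 + $128.65 + $52.90 = $295.78
Net pay = $2745.31 − $295.78 = $2449.53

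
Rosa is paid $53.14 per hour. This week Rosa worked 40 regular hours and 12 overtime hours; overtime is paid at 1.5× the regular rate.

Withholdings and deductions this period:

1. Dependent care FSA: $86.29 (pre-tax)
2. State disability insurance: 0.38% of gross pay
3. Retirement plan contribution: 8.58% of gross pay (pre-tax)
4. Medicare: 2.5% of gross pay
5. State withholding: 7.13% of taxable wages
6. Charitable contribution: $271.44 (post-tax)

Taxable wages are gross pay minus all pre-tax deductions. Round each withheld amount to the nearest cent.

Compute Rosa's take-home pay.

$2176.43

Regular pay: 40 × $53.14 = $2125.60
Overtime pay: 12 × $53.14 × 1.5 = $956.52
Gross pay = $2125.60 + $956.52 = $3082.12
Retirement plan contribution: $3082.12 × 0.0858 = $264.45
Dependent care FSA: $86.29
Pre-tax total = $264.45 + $86.29 = $350.74
Taxable wages = $3082.12 − $350.74 = $2731.38
State withholding: $2731.38 × 0.0713 = $194.75
State disability insurance: $3082.12 × 0.0038 = $11.71
Medicare: $3082.12 × 0.025 = $77.05
Charitable contribution: $271.44
Total deductions = $264.45 + $86.29 + $194.75 + $11.71 + $77.05 + $271.44 = $905.69
Net pay = $3082.12 − $905.69 = $2176.43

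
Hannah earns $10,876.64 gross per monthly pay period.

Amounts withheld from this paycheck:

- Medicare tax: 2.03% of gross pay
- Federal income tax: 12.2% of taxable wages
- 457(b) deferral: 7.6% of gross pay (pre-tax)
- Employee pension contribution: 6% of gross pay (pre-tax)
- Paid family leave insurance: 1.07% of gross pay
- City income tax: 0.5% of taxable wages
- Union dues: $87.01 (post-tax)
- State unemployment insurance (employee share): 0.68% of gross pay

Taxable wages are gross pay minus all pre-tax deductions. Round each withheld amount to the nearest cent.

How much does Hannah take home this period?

$7,705.79

Employee pension contribution: $10,876.64 × 0.06 = $652.60
457(b) deferral: $10,876.64 × 0.076 = $826.62
Pre-tax total = $652.60 + $826.62 = $1,479.22
Taxable wages = $10,876.64 − $1,479.22 = $9,397.42
City income tax: $9,397.42 × 0.005 = $46.99
Federal income tax: $9,397.42 × 0.122 = $1,146.49
Paid family leave insurance: $10,876.64 × 0.0107 = $116.38
Medicare tax: $10,876.64 × 0.0203 = $220.80
State unemployment insurance (employee share): $10,876.64 × 0.0068 = $73.96
Union dues: $87.01
Total deductions = $652.60 + $826.62 + $46.99 + $1,146.49 + $116.38 + $220.80 + $73.96 + $87.01 = $3,170.85
Net pay = $10,876.64 − $3,170.85 = $7,705.79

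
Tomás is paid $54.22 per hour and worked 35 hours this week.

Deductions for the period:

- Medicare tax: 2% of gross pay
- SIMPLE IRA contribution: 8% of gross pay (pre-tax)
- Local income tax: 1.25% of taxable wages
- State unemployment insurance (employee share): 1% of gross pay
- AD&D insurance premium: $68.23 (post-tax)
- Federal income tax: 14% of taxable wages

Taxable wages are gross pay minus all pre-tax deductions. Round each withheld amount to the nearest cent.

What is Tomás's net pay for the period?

Gross pay: 35 × $54.22 = $1,897.70
SIMPLE IRA contribution: $1,897.70 × 0.08 = $151.82
Taxable wages = $1,897.70 − $151.82 = $1,745.88
Federal income tax: $1,745.88 × 0.14 = $244.42
Local income tax: $1,745.88 × 0.0125 = $21.82
Medicare tax: $1,897.70 × 0.02 = $37.95
State unemployment insurance (employee share): $1,897.70 × 0.01 = $18.98
AD&D insurance premium: $68.23
Total deductions = $151.82 + $244.42 + $21.82 + $37.95 + $18.98 + $68.23 = $543.22
Net pay = $1,897.70 − $543.22 = $1,354.48

$1,354.48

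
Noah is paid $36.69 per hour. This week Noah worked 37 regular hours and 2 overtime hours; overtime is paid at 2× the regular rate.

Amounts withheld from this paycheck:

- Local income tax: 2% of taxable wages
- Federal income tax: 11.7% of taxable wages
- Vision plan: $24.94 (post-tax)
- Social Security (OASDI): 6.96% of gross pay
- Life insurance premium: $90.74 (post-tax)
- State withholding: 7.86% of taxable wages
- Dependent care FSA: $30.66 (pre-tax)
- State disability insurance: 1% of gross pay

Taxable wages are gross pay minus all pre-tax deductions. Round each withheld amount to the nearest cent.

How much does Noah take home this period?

Regular pay: 37 × $36.69 = $1,357.53
Overtime pay: 2 × $36.69 × 2 = $146.76
Gross pay = $1,357.53 + $146.76 = $1,504.29
Dependent care FSA: $30.66
Taxable wages = $1,504.29 − $30.66 = $1,473.63
Federal income tax: $1,473.63 × 0.117 = $172.41
State withholding: $1,473.63 × 0.0786 = $115.83
Local income tax: $1,473.63 × 0.02 = $29.47
Social Security (OASDI): $1,504.29 × 0.0696 = $104.70
State disability insurance: $1,504.29 × 0.01 = $15.04
Life insurance premium: $90.74
Vision plan: $24.94
Total deductions = $30.66 + $172.41 + $115.83 + $29.47 + $104.70 + $15.04 + $90.74 + $24.94 = $583.79
Net pay = $1,504.29 − $583.79 = $920.50

$920.50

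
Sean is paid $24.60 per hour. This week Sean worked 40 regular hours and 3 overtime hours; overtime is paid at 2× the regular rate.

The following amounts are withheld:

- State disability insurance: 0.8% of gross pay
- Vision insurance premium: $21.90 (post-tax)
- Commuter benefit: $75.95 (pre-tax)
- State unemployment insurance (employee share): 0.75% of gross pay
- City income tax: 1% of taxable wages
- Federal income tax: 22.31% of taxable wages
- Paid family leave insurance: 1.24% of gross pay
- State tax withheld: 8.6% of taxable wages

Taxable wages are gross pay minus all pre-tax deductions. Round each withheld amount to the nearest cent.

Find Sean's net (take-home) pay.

Regular pay: 40 × $24.60 = $984.00
Overtime pay: 3 × $24.60 × 2 = $147.60
Gross pay = $984.00 + $147.60 = $1,131.60
Commuter benefit: $75.95
Taxable wages = $1,131.60 − $75.95 = $1,055.65
State tax withheld: $1,055.65 × 0.086 = $90.79
Federal income tax: $1,055.65 × 0.2231 = $235.52
City income tax: $1,055.65 × 0.01 = $10.56
State disability insurance: $1,131.60 × 0.008 = $9.05
State unemployment insurance (employee share): $1,131.60 × 0.0075 = $8.49
Paid family leave insurance: $1,131.60 × 0.0124 = $14.03
Vision insurance premium: $21.90
Total deductions = $75.95 + $90.79 + $235.52 + $10.56 + $9.05 + $8.49 + $14.03 + $21.90 = $466.29
Net pay = $1,131.60 − $466.29 = $665.31

$665.31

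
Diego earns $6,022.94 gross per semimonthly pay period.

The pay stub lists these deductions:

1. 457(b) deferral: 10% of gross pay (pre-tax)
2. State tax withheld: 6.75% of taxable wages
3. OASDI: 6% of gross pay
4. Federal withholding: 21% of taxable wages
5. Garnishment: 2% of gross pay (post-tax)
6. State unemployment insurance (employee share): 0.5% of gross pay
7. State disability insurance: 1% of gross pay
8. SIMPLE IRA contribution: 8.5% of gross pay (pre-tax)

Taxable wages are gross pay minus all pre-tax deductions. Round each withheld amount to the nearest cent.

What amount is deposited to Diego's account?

457(b) deferral: $6,022.94 × 0.1 = $602.29
SIMPLE IRA contribution: $6,022.94 × 0.085 = $511.95
Pre-tax total = $602.29 + $511.95 = $1,114.24
Taxable wages = $6,022.94 − $1,114.24 = $4,908.70
State tax withheld: $4,908.70 × 0.0675 = $331.34
Federal withholding: $4,908.70 × 0.21 = $1,030.83
State disability insurance: $6,022.94 × 0.01 = $60.23
State unemployment insurance (employee share): $6,022.94 × 0.005 = $30.11
OASDI: $6,022.94 × 0.06 = $361.38
Garnishment: $6,022.94 × 0.02 = $120.46
Total deductions = $602.29 + $511.95 + $331.34 + $1,030.83 + $60.23 + $30.11 + $361.38 + $120.46 = $3,048.59
Net pay = $6,022.94 − $3,048.59 = $2,974.35

$2,974.35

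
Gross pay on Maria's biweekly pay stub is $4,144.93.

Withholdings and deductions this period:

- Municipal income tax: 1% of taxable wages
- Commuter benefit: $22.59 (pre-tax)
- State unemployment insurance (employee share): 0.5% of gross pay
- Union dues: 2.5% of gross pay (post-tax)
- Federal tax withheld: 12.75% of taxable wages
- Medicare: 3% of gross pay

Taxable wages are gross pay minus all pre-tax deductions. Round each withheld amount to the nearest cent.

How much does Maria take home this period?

$3,306.83

Commuter benefit: $22.59
Taxable wages = $4,144.93 − $22.59 = $4,122.34
Federal tax withheld: $4,122.34 × 0.1275 = $525.60
Municipal income tax: $4,122.34 × 0.01 = $41.22
State unemployment insurance (employee share): $4,144.93 × 0.005 = $20.72
Medicare: $4,144.93 × 0.03 = $124.35
Union dues: $4,144.93 × 0.025 = $103.62
Total deductions = $22.59 + $525.60 + $41.22 + $20.72 + $124.35 + $103.62 = $838.10
Net pay = $4,144.93 − $838.10 = $3,306.83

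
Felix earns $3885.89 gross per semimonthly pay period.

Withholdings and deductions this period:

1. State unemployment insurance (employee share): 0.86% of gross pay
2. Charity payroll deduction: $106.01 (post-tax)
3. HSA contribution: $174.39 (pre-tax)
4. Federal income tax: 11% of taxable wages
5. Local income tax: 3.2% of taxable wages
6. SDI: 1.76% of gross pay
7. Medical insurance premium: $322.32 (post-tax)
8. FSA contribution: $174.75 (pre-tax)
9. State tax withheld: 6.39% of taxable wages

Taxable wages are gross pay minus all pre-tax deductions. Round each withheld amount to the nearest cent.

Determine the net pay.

$2278.39

HSA contribution: $174.39
FSA contribution: $174.75
Pre-tax total = $174.39 + $174.75 = $349.14
Taxable wages = $3885.89 − $349.14 = $3536.75
State tax withheld: $3536.75 × 0.0639 = $226.00
Local income tax: $3536.75 × 0.032 = $113.18
Federal income tax: $3536.75 × 0.11 = $389.04
State unemployment insurance (employee share): $3885.89 × 0.0086 = $33.42
SDI: $3885.89 × 0.0176 = $68.39
Medical insurance premium: $322.32
Charity payroll deduction: $106.01
Total deductions = $174.39 + $174.75 + $226.00 + $113.18 + $389.04 + $33.42 + $68.39 + $322.32 + $106.01 = $1607.50
Net pay = $3885.89 − $1607.50 = $2278.39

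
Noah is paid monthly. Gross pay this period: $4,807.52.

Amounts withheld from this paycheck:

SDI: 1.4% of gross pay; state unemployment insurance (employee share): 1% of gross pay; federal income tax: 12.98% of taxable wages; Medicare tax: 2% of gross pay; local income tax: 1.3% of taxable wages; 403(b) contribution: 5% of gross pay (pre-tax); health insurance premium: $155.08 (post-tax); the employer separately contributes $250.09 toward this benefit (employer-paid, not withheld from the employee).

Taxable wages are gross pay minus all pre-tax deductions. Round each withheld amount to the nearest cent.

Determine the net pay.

$3,548.34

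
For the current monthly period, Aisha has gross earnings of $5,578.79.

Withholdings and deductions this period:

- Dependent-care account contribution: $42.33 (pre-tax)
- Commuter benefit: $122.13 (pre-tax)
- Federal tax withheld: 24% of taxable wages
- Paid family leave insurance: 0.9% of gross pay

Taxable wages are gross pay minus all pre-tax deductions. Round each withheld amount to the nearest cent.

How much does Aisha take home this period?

Dependent-care account contribution: $42.33
Commuter benefit: $122.13
Pre-tax total = $42.33 + $122.13 = $164.46
Taxable wages = $5,578.79 − $164.46 = $5,414.33
Federal tax withheld: $5,414.33 × 0.24 = $1,299.44
Paid family leave insurance: $5,578.79 × 0.009 = $50.21
Total deductions = $42.33 + $122.13 + $1,299.44 + $50.21 = $1,514.11
Net pay = $5,578.79 − $1,514.11 = $4,064.68

$4,064.68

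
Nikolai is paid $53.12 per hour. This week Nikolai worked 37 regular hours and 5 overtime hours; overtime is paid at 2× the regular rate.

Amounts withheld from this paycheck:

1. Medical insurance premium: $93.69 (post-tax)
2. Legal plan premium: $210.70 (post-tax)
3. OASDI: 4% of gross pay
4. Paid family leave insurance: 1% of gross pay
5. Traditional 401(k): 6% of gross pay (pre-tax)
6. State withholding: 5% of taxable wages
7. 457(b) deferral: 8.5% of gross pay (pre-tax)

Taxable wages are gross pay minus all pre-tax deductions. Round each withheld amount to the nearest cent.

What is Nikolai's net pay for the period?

Regular pay: 37 × $53.12 = $1965.44
Overtime pay: 5 × $53.12 × 2 = $531.20
Gross pay = $1965.44 + $531.20 = $2496.64
457(b) deferral: $2496.64 × 0.085 = $212.21
Traditional 401(k): $2496.64 × 0.06 = $149.80
Pre-tax total = $212.21 + $149.80 = $362.01
Taxable wages = $2496.64 − $362.01 = $2134.63
State withholding: $2134.63 × 0.05 = $106.73
Paid family leave insurance: $2496.64 × 0.01 = $24.97
OASDI: $2496.64 × 0.04 = $99.87
Legal plan premium: $210.70
Medical insurance premium: $93.69
Total deductions = $212.21 + $149.80 + $106.73 + $24.97 + $99.87 + $210.70 + $93.69 = $897.97
Net pay = $2496.64 − $897.97 = $1598.67

$1598.67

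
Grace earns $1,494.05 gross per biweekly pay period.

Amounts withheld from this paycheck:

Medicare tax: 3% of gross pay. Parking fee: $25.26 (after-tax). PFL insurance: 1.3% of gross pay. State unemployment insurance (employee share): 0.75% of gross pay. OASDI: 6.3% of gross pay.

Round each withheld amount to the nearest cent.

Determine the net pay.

$1,299.21

PFL insurance: $1,494.05 × 0.013 = $19.42
OASDI: $1,494.05 × 0.063 = $94.13
State unemployment insurance (employee share): $1,494.05 × 0.0075 = $11.21
Medicare tax: $1,494.05 × 0.03 = $44.82
Parking fee: $25.26
Total deductions = $19.42 + $94.13 + $11.21 + $44.82 + $25.26 = $194.84
Net pay = $1,494.05 − $194.84 = $1,299.21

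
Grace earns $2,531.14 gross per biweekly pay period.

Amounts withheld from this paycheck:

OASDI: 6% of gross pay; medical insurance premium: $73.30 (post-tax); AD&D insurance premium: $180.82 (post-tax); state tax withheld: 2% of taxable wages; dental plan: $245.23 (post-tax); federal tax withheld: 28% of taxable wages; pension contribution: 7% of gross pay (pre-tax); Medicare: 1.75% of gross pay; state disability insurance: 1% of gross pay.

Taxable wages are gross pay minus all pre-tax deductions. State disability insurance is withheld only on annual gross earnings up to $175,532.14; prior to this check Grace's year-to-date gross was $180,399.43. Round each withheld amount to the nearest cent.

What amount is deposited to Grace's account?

Pension contribution: $2,531.14 × 0.07 = $177.18
Taxable wages = $2,531.14 − $177.18 = $2,353.96
Federal tax withheld: $2,353.96 × 0.28 = $659.11
State tax withheld: $2,353.96 × 0.02 = $47.08
OASDI: $2,531.14 × 0.06 = $151.87
Medicare: $2,531.14 × 0.0175 = $44.29
State disability insurance: annual cap $175,532.14 already reached (YTD $180,399.43), so $0.00
Medical insurance premium: $73.30
AD&D insurance premium: $180.82
Dental plan: $245.23
Total deductions = $177.18 + $659.11 + $47.08 + $151.87 + $44.29 + $0.00 + $73.30 + $180.82 + $245.23 = $1,578.88
Net pay = $2,531.14 − $1,578.88 = $952.26

$952.26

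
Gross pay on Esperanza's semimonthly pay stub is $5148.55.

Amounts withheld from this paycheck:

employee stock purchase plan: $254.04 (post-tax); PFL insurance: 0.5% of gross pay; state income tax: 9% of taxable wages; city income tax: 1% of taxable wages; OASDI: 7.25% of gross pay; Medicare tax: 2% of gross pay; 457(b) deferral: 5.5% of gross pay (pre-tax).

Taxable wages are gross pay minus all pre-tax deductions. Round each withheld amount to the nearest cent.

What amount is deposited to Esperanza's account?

$3622.83

457(b) deferral: $5148.55 × 0.055 = $283.17
Taxable wages = $5148.55 − $283.17 = $4865.38
City income tax: $4865.38 × 0.01 = $48.65
State income tax: $4865.38 × 0.09 = $437.88
Medicare tax: $5148.55 × 0.02 = $102.97
OASDI: $5148.55 × 0.0725 = $373.27
PFL insurance: $5148.55 × 0.005 = $25.74
Employee stock purchase plan: $254.04
Total deductions = $283.17 + $48.65 + $437.88 + $102.97 + $373.27 + $25.74 + $254.04 = $1525.72
Net pay = $5148.55 − $1525.72 = $3622.83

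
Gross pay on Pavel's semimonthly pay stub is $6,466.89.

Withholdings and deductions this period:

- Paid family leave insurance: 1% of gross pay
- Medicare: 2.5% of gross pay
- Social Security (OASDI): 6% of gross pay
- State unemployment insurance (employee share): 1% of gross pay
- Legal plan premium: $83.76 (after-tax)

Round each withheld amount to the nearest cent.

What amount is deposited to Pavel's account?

$5,704.11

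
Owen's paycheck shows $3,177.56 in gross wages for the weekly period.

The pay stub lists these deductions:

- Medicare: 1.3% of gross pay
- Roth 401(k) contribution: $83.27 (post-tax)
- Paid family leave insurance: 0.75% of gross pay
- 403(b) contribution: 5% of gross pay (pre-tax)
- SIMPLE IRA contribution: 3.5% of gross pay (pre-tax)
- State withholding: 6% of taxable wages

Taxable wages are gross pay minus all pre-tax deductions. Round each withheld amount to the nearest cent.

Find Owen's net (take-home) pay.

$2,584.61

403(b) contribution: $3,177.56 × 0.05 = $158.88
SIMPLE IRA contribution: $3,177.56 × 0.035 = $111.21
Pre-tax total = $158.88 + $111.21 = $270.09
Taxable wages = $3,177.56 − $270.09 = $2,907.47
State withholding: $2,907.47 × 0.06 = $174.45
Medicare: $3,177.56 × 0.013 = $41.31
Paid family leave insurance: $3,177.56 × 0.0075 = $23.83
Roth 401(k) contribution: $83.27
Total deductions = $158.88 + $111.21 + $174.45 + $41.31 + $23.83 + $83.27 = $592.95
Net pay = $3,177.56 − $592.95 = $2,584.61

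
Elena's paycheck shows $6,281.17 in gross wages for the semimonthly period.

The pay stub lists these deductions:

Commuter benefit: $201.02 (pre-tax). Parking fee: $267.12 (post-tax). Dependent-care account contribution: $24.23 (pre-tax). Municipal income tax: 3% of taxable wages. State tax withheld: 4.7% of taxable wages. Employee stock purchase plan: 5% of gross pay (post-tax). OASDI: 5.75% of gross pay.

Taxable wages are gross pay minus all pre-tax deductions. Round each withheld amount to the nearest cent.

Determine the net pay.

Dependent-care account contribution: $24.23
Commuter benefit: $201.02
Pre-tax total = $24.23 + $201.02 = $225.25
Taxable wages = $6,281.17 − $225.25 = $6,055.92
State tax withheld: $6,055.92 × 0.047 = $284.63
Municipal income tax: $6,055.92 × 0.03 = $181.68
OASDI: $6,281.17 × 0.0575 = $361.17
Employee stock purchase plan: $6,281.17 × 0.05 = $314.06
Parking fee: $267.12
Total deductions = $24.23 + $201.02 + $284.63 + $181.68 + $361.17 + $314.06 + $267.12 = $1,633.91
Net pay = $6,281.17 − $1,633.91 = $4,647.26

$4,647.26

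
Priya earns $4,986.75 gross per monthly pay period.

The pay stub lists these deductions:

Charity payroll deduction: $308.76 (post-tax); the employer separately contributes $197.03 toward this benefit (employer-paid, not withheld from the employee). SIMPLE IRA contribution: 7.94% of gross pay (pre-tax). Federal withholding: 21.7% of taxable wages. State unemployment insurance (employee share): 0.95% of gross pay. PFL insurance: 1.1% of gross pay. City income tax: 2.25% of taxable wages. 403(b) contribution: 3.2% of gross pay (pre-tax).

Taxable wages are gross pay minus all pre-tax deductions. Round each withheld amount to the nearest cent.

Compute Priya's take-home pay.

SIMPLE IRA contribution: $4,986.75 × 0.0794 = $395.95
403(b) contribution: $4,986.75 × 0.032 = $159.58
Pre-tax total = $395.95 + $159.58 = $555.53
Taxable wages = $4,986.75 − $555.53 = $4,431.22
Federal withholding: $4,431.22 × 0.217 = $961.57
City income tax: $4,431.22 × 0.0225 = $99.70
State unemployment insurance (employee share): $4,986.75 × 0.0095 = $47.37
PFL insurance: $4,986.75 × 0.011 = $54.85
Charity payroll deduction: $308.76
(Employer's $197.03 toward charity payroll deduction is not withheld from the employee.)
Total deductions = $395.95 + $159.58 + $961.57 + $99.70 + $47.37 + $54.85 + $308.76 = $2,027.78
Net pay = $4,986.75 − $2,027.78 = $2,958.97

$2,958.97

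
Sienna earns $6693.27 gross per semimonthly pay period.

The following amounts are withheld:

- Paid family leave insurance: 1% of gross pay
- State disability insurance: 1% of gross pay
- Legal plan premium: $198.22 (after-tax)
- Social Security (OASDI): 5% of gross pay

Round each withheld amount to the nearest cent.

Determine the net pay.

Paid family leave insurance: $6693.27 × 0.01 = $66.93
State disability insurance: $6693.27 × 0.01 = $66.93
Social Security (OASDI): $6693.27 × 0.05 = $334.66
Legal plan premium: $198.22
Total deductions = $66.93 + $66.93 + $334.66 + $198.22 = $666.74
Net pay = $6693.27 − $666.74 = $6026.53

$6026.53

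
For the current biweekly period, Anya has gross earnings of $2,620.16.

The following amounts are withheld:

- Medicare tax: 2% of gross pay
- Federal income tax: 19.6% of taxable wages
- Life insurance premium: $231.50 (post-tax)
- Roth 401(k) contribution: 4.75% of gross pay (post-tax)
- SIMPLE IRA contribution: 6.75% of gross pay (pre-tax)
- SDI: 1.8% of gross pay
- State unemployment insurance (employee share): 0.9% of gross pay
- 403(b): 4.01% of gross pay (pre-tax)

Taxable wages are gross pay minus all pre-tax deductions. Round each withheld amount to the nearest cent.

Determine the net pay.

403(b): $2,620.16 × 0.0401 = $105.07
SIMPLE IRA contribution: $2,620.16 × 0.0675 = $176.86
Pre-tax total = $105.07 + $176.86 = $281.93
Taxable wages = $2,620.16 − $281.93 = $2,338.23
Federal income tax: $2,338.23 × 0.196 = $458.29
State unemployment insurance (employee share): $2,620.16 × 0.009 = $23.58
Medicare tax: $2,620.16 × 0.02 = $52.40
SDI: $2,620.16 × 0.018 = $47.16
Roth 401(k) contribution: $2,620.16 × 0.0475 = $124.46
Life insurance premium: $231.50
Total deductions = $105.07 + $176.86 + $458.29 + $23.58 + $52.40 + $47.16 + $124.46 + $231.50 = $1,219.32
Net pay = $2,620.16 − $1,219.32 = $1,400.84

$1,400.84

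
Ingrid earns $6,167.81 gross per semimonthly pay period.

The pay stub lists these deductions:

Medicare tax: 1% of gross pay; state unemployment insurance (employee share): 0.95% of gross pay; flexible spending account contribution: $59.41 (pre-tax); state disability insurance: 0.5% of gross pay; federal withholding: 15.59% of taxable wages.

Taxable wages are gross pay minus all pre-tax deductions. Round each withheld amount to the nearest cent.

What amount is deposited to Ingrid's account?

Flexible spending account contribution: $59.41
Taxable wages = $6,167.81 − $59.41 = $6,108.40
Federal withholding: $6,108.40 × 0.1559 = $952.30
State disability insurance: $6,167.81 × 0.005 = $30.84
Medicare tax: $6,167.81 × 0.01 = $61.68
State unemployment insurance (employee share): $6,167.81 × 0.0095 = $58.59
Total deductions = $59.41 + $952.30 + $30.84 + $61.68 + $58.59 = $1,162.82
Net pay = $6,167.81 − $1,162.82 = $5,004.99

$5,004.99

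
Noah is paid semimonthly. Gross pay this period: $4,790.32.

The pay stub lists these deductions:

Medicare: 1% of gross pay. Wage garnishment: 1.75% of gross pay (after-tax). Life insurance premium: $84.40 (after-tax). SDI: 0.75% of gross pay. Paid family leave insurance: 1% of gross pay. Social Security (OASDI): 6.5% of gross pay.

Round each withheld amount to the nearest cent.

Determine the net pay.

Paid family leave insurance: $4,790.32 × 0.01 = $47.90
Medicare: $4,790.32 × 0.01 = $47.90
Social Security (OASDI): $4,790.32 × 0.065 = $311.37
SDI: $4,790.32 × 0.0075 = $35.93
Wage garnishment: $4,790.32 × 0.0175 = $83.83
Life insurance premium: $84.40
Total deductions = $47.90 + $47.90 + $311.37 + $35.93 + $83.83 + $84.40 = $611.33
Net pay = $4,790.32 − $611.33 = $4,178.99

$4,178.99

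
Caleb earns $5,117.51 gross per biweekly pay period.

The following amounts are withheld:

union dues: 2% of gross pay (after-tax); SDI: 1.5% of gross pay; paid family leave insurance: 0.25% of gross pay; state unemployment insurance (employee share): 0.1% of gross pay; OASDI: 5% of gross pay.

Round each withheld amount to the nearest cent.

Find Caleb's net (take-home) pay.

$4,664.61

OASDI: $5,117.51 × 0.05 = $255.88
Paid family leave insurance: $5,117.51 × 0.0025 = $12.79
SDI: $5,117.51 × 0.015 = $76.76
State unemployment insurance (employee share): $5,117.51 × 0.001 = $5.12
Union dues: $5,117.51 × 0.02 = $102.35
Total deductions = $255.88 + $12.79 + $76.76 + $5.12 + $102.35 = $452.90
Net pay = $5,117.51 − $452.90 = $4,664.61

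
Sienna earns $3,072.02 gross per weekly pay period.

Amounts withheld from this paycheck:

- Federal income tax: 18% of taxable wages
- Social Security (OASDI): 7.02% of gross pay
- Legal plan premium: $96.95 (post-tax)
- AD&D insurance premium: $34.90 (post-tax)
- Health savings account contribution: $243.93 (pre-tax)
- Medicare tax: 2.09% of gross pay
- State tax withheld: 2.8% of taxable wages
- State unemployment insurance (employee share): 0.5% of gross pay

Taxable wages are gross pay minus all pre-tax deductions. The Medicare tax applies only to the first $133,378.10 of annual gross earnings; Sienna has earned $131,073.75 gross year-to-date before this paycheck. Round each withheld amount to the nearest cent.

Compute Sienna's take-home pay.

$1,828.81

Health savings account contribution: $243.93
Taxable wages = $3,072.02 − $243.93 = $2,828.09
State tax withheld: $2,828.09 × 0.028 = $79.19
Federal income tax: $2,828.09 × 0.18 = $509.06
State unemployment insurance (employee share): $3,072.02 × 0.005 = $15.36
Social Security (OASDI): $3,072.02 × 0.0702 = $215.66
Medicare tax: only $133,378.10 − $131,073.75 = $2,304.35 of this check is subject → $2,304.35 × 0.0209 = $48.16
AD&D insurance premium: $34.90
Legal plan premium: $96.95
Total deductions = $243.93 + $79.19 + $509.06 + $15.36 + $215.66 + $48.16 + $34.90 + $96.95 = $1,243.21
Net pay = $3,072.02 − $1,243.21 = $1,828.81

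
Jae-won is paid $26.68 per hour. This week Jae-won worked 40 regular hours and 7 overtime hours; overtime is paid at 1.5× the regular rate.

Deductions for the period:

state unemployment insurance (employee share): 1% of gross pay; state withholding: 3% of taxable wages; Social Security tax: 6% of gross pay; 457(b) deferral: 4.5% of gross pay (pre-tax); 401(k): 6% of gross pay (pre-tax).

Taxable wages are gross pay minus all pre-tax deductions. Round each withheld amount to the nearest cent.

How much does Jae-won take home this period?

$1075.38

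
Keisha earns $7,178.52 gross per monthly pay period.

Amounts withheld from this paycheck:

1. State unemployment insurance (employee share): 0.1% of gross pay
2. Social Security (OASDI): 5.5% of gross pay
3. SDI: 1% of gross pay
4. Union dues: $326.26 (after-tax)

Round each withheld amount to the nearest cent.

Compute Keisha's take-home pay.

$6,378.47

State unemployment insurance (employee share): $7,178.52 × 0.001 = $7.18
Social Security (OASDI): $7,178.52 × 0.055 = $394.82
SDI: $7,178.52 × 0.01 = $71.79
Union dues: $326.26
Total deductions = $7.18 + $394.82 + $71.79 + $326.26 = $800.05
Net pay = $7,178.52 − $800.05 = $6,378.47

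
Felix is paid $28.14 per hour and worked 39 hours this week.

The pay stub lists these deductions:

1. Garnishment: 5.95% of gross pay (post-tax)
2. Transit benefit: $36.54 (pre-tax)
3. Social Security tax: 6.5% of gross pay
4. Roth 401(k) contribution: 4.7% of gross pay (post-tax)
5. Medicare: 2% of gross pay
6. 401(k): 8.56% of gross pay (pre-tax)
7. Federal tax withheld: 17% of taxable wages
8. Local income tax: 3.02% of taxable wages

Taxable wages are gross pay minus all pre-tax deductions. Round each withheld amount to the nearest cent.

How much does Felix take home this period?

$563.23

Gross pay: 39 × $28.14 = $1,097.46
401(k): $1,097.46 × 0.0856 = $93.94
Transit benefit: $36.54
Pre-tax total = $93.94 + $36.54 = $130.48
Taxable wages = $1,097.46 − $130.48 = $966.98
Federal tax withheld: $966.98 × 0.17 = $164.39
Local income tax: $966.98 × 0.0302 = $29.20
Social Security tax: $1,097.46 × 0.065 = $71.33
Medicare: $1,097.46 × 0.02 = $21.95
Garnishment: $1,097.46 × 0.0595 = $65.30
Roth 401(k) contribution: $1,097.46 × 0.047 = $51.58
Total deductions = $93.94 + $36.54 + $164.39 + $29.20 + $71.33 + $21.95 + $65.30 + $51.58 = $534.23
Net pay = $1,097.46 − $534.23 = $563.23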